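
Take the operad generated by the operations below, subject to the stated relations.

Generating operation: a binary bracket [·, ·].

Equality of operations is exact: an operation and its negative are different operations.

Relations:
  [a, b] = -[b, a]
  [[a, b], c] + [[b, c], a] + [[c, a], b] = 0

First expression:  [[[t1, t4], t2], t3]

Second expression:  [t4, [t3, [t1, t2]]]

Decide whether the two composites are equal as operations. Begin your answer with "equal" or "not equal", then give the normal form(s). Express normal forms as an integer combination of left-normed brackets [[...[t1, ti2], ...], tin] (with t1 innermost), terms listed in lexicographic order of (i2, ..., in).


The first composite normalizes to [[[t1, t4], t2], t3]
The second composite normalizes to [[[t1, t2], t3], t4]
They disagree, so not equal.

not equal — first [[[t1, t4], t2], t3], second [[[t1, t2], t3], t4]


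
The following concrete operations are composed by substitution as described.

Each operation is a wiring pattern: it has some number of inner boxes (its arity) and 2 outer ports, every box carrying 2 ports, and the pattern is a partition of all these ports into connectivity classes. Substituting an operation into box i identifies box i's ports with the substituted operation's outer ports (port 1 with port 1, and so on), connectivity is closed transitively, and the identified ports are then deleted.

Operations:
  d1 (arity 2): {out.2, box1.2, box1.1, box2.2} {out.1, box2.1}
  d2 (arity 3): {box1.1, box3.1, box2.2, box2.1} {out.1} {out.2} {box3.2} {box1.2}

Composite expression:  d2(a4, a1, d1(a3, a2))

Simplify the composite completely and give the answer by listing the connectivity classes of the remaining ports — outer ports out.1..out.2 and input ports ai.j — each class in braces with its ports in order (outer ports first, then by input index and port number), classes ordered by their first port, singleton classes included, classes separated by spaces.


Reachability decides: close wires over d2-identified ports.
the subtree at d1 composes to {out.1, a2.1} {out.2, a2.2, a3.1, a3.2} on (a3, a2); out.j = own outer ports
the subtree at d2 composes to {out.1} {out.2} {a1.1, a1.2, a2.1, a4.1} {a2.2, a3.1, a3.2} {a4.2} on (a4, a1, a3, a2); out.j = own outer ports

{out.1} {out.2} {a1.1, a1.2, a2.1, a4.1} {a2.2, a3.1, a3.2} {a4.2}


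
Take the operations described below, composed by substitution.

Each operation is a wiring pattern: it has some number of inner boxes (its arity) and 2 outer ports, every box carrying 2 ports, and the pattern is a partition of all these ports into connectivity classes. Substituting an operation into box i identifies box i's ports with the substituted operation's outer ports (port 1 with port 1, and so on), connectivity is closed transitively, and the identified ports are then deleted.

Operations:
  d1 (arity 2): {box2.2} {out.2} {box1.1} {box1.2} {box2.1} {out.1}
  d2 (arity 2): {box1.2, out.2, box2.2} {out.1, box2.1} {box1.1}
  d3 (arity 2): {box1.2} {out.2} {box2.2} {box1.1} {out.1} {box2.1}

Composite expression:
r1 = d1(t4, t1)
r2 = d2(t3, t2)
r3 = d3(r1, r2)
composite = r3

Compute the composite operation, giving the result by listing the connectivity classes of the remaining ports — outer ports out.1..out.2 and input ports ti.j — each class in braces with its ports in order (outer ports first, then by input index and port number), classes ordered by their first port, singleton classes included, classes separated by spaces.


{out.1} {out.2} {t1.1} {t1.2} {t2.1} {t2.2, t3.2} {t3.1} {t4.1} {t4.2}

Two ports join when wires chain via d3-identified ports.
d1 over (t4, t1) gives {out.1} {out.2} {t1.1} {t1.2} {t4.1} {t4.2}, out.j being that stage's outer ports
d2 over (t3, t2) gives {out.1, t2.1} {out.2, t2.2, t3.2} {t3.1}, out.j being that stage's outer ports
d3 over (t4, t1, t3, t2) gives {out.1} {out.2} {t1.1} {t1.2} {t2.1} {t2.2, t3.2} {t3.1} {t4.1} {t4.2}, out.j being that stage's outer ports


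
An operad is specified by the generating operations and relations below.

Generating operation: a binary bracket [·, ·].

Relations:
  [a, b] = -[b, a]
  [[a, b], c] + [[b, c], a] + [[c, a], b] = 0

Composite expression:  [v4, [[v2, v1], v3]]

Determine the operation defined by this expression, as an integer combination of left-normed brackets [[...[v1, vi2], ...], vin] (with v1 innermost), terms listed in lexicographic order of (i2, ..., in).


[[[v1, v2], v3], v4]


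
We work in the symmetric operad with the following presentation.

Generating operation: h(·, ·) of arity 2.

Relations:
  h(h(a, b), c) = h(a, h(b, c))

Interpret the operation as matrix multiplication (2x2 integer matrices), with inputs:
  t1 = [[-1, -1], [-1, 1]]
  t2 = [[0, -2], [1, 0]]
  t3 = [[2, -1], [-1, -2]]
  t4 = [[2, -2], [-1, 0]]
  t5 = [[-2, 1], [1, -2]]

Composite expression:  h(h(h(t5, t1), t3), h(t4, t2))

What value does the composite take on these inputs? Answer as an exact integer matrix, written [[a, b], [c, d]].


[[2, -10], [-10, -10]]


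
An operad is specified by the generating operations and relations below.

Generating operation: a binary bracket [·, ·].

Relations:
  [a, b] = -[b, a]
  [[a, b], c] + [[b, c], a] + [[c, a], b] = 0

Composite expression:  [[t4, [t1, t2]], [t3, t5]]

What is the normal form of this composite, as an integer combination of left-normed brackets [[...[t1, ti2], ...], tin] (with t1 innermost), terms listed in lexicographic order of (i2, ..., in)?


A multilinear Lie element is pinned by t1-initial words (t1 innermost).
Composite bracket: [[t4, [t1, t2]], [t3, t5]]
Expanding via [a, b] = ab - ba: 16 signed words (2^4 = 16).
Words beginning with t1 determine it all:
  t1t2t4t3t5 (sign -1) contributes -[[[[t1, t2], t4], t3], t5]
  t1t2t4t5t3 (sign +1) contributes +[[[[t1, t2], t4], t5], t3]

-[[[[t1, t2], t4], t3], t5] + [[[[t1, t2], t4], t5], t3]


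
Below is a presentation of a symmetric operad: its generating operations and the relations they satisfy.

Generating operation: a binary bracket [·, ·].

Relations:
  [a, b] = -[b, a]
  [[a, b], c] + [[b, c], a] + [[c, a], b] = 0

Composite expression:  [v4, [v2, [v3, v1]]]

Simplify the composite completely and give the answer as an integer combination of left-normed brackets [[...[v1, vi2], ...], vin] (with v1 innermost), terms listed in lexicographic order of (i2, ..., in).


-[[[v1, v3], v2], v4]

Antisymmetry and Jacobi reduce to v1-anchored left-normed brackets.
Composite bracket: [v4, [v2, [v3, v1]]]
Expanding via [a, b] = ab - ba: 8 signed words (2^3 = 8).
Coefficients come from the v1-initial words:
  from v1v3v2v4, sign -1: term -[[[v1, v3], v2], v4]


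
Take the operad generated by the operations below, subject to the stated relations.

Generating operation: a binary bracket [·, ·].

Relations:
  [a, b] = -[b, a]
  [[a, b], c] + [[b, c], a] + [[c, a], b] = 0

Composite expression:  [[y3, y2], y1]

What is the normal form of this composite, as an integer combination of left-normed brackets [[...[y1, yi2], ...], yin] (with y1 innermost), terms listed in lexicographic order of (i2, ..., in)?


[[y1, y2], y3] - [[y1, y3], y2]

Skip Jacobi rewriting: expand, keep y1-initial words, read off terms.
Composite bracket: [[y3, y2], y1]
Applying ab - ba throughout gives 4 signed words (2^2 = 4).
Collect the words opening with y1:
  from y1y2y3, sign +1: term +[[y1, y2], y3]
  from y1y3y2, sign -1: term -[[y1, y3], y2]


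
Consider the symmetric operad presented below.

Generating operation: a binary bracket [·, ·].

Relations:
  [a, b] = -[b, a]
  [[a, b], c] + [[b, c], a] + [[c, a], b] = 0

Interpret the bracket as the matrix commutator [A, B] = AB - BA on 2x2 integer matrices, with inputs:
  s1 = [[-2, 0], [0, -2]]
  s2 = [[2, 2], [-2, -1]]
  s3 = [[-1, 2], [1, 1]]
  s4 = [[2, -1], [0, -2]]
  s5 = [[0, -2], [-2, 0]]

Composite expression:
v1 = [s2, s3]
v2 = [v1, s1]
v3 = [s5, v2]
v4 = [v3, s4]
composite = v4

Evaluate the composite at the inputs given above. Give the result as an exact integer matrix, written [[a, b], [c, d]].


[[0, 0], [0, 0]]

[s2, s3] = [[6, 10], [1, -6]]
[[s2, s3], s1] = [[0, 0], [0, 0]]
[s5, [[s2, s3], s1]] = [[0, 0], [0, 0]]
[[s5, [[s2, s3], s1]], s4] = [[0, 0], [0, 0]]


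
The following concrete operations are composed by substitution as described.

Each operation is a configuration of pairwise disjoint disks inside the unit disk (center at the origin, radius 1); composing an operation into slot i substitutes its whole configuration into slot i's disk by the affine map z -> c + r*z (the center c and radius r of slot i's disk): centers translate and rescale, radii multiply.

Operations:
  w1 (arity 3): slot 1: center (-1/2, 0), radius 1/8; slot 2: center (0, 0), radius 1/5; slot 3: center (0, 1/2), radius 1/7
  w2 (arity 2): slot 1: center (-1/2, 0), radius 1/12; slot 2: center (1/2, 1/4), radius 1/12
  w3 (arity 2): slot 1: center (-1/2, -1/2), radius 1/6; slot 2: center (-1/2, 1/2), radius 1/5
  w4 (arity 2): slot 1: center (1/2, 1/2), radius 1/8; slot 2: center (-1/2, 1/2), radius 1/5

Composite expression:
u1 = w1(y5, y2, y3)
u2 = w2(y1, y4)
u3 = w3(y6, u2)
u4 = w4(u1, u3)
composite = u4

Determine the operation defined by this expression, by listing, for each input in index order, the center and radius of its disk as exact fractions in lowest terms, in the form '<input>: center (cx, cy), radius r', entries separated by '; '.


y1: center (-31/50, 3/5), radius 1/300; y2: center (1/2, 1/2), radius 1/40; y3: center (1/2, 9/16), radius 1/56; y4: center (-29/50, 61/100), radius 1/300; y5: center (7/16, 1/2), radius 1/64; y6: center (-3/5, 2/5), radius 1/30


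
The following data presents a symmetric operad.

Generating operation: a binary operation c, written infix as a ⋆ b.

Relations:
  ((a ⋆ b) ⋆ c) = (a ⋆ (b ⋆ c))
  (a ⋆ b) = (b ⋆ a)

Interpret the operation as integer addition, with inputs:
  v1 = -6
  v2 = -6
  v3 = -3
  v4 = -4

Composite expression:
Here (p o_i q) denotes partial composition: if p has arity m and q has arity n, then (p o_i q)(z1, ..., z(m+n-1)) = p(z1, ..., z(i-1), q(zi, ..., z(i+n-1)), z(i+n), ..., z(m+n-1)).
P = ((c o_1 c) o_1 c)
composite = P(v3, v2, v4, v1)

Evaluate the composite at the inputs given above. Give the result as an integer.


-19

(v3 ⋆ v2) = -9
((v3 ⋆ v2) ⋆ v4) = -13
(((v3 ⋆ v2) ⋆ v4) ⋆ v1) = -19


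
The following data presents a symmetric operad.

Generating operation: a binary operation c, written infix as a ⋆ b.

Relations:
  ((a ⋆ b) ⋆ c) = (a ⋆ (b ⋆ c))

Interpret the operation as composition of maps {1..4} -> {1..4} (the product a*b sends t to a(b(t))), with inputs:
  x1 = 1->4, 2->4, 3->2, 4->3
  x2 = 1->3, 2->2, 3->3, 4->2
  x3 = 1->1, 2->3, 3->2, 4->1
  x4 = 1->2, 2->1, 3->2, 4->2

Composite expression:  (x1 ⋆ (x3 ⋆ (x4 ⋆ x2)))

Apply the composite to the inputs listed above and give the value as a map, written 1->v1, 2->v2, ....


1->2, 2->4, 3->2, 4->4

(x4 ⋆ x2) = 1->2, 2->1, 3->2, 4->1
(x3 ⋆ (x4 ⋆ x2)) = 1->3, 2->1, 3->3, 4->1
(x1 ⋆ (x3 ⋆ (x4 ⋆ x2))) = 1->2, 2->4, 3->2, 4->4


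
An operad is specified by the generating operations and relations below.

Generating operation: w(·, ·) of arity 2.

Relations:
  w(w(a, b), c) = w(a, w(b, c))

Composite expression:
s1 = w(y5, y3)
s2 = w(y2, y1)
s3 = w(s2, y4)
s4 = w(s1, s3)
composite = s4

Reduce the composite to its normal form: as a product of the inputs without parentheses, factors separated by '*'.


The w-tree's shape is irrelevant; the y-reading-order decides.
w(y5, y3) flattens to y5 * y3
w(y2, y1) flattens to y2 * y1
w(w(y2, y1), y4) flattens to y2 * y1 * y4
w(w(y5, y3), w(w(y2, y1), y4)) flattens to y5 * y3 * y2 * y1 * y4

y5 * y3 * y2 * y1 * y4


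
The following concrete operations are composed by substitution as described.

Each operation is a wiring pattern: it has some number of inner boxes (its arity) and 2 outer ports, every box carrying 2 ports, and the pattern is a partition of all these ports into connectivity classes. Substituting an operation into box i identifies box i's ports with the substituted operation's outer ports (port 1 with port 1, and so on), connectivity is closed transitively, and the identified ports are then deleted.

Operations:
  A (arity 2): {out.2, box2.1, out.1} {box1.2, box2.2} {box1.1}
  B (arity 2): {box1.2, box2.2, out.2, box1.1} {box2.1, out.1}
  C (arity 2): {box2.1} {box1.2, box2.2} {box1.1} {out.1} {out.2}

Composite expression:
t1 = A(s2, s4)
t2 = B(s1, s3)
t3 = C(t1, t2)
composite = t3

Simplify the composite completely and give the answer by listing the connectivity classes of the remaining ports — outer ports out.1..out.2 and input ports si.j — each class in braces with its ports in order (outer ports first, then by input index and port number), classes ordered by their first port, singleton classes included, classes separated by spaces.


Connectivity passes through glued C-boundaries; trace each wire chain.
composing A on (s2, s4), with out.j its own outer ports: {out.1, out.2, s4.1} {s2.1} {s2.2, s4.2}
composing B on (s1, s3), with out.j its own outer ports: {out.1, s3.1} {out.2, s1.1, s1.2, s3.2}
composing C on (s2, s4, s1, s3), with out.j its own outer ports: {out.1} {out.2} {s1.1, s1.2, s3.2, s4.1} {s2.1} {s2.2, s4.2} {s3.1}

{out.1} {out.2} {s1.1, s1.2, s3.2, s4.1} {s2.1} {s2.2, s4.2} {s3.1}


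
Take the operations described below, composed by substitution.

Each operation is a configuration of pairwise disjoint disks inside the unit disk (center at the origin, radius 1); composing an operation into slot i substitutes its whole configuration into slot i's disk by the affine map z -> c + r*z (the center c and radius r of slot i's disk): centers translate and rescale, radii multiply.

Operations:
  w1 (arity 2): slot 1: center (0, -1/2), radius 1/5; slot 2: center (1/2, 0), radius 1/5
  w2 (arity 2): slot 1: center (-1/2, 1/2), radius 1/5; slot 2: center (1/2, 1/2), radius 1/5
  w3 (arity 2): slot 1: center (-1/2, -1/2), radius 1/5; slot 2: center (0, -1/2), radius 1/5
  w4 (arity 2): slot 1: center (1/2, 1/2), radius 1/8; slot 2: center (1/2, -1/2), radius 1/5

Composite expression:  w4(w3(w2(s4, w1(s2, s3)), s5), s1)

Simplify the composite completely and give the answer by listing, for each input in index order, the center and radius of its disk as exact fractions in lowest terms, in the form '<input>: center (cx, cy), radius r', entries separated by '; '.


Below w4, radii multiply path by path; the s-disk centers shift.
input s4: composing its 3 substitution steps yields center (17/40, 9/20), radius 1/200
input s2: composing its 4 substitution steps yields center (9/20, 179/400), radius 1/1000
input s3: composing its 4 substitution steps yields center (181/400, 9/20), radius 1/1000
input s5: composing its 2 substitution steps yields center (1/2, 7/16), radius 1/40
input s1: composing its 1 substitution step yields center (1/2, -1/2), radius 1/5

s1: center (1/2, -1/2), radius 1/5; s2: center (9/20, 179/400), radius 1/1000; s3: center (181/400, 9/20), radius 1/1000; s4: center (17/40, 9/20), radius 1/200; s5: center (1/2, 7/16), radius 1/40


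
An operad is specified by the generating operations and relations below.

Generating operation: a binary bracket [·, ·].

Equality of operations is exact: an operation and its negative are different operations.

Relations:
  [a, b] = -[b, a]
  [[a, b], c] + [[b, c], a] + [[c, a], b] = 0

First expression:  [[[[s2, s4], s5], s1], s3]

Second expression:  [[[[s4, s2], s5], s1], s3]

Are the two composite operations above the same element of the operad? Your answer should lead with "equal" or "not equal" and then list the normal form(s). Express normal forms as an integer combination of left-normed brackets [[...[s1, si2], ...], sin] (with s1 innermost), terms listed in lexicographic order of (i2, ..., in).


not equal; the first gives -[[[[s1, s2], s4], s5], s3] + [[[[s1, s4], s2], s5], s3] + [[[[s1, s5], s2], s4], s3] - [[[[s1, s5], s4], s2], s3] and the second [[[[s1, s2], s4], s5], s3] - [[[[s1, s4], s2], s5], s3] - [[[[s1, s5], s2], s4], s3] + [[[[s1, s5], s4], s2], s3]

The first expression, normalized: -[[[[s1, s2], s4], s5], s3] + [[[[s1, s4], s2], s5], s3] + [[[[s1, s5], s2], s4], s3] - [[[[s1, s5], s4], s2], s3]
The second expression, normalized: [[[[s1, s2], s4], s5], s3] - [[[[s1, s4], s2], s5], s3] - [[[[s1, s5], s2], s4], s3] + [[[[s1, s5], s4], s2], s3]
The forms do not match — not equal.


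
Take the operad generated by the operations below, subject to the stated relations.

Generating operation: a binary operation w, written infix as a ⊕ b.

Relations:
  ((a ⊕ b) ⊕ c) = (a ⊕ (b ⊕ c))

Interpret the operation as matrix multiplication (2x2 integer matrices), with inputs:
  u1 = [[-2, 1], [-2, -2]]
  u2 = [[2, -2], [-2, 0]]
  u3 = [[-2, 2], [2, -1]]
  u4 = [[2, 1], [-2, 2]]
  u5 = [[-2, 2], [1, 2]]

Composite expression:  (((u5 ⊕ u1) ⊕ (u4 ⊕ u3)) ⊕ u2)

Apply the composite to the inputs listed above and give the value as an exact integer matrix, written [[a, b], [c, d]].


(u5 ⊕ u1) = [[0, -6], [-6, -3]]
(u4 ⊕ u3) = [[-2, 3], [8, -6]]
((u5 ⊕ u1) ⊕ (u4 ⊕ u3)) = [[-48, 36], [-12, 0]]
(((u5 ⊕ u1) ⊕ (u4 ⊕ u3)) ⊕ u2) = [[-168, 96], [-24, 24]]

[[-168, 96], [-24, 24]]


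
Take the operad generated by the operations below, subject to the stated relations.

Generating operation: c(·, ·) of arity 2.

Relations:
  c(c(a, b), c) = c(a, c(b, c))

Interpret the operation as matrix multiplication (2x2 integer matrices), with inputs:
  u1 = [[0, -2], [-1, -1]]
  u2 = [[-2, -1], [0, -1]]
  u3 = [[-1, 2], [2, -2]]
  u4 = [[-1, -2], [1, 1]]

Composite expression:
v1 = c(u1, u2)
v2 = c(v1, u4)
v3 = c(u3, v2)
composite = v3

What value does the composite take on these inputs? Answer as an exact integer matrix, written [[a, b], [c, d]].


[[-2, -6], [4, 8]]


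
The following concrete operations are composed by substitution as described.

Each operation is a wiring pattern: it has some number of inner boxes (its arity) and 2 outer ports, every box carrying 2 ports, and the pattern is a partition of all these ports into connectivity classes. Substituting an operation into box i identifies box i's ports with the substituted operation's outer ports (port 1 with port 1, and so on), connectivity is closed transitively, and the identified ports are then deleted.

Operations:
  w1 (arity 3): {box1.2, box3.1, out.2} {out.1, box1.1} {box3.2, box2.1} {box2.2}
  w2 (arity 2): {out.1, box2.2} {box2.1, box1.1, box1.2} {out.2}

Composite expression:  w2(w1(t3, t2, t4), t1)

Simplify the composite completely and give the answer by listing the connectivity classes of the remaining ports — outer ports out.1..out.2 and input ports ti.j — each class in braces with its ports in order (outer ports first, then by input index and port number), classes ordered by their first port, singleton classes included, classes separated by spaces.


Treat the ports identified at w2 as solder joints: merge, then drop.
the subtree at w1 composes to {out.1, t3.1} {out.2, t3.2, t4.1} {t2.1, t4.2} {t2.2} on (t3, t2, t4); out.j = own outer ports
the subtree at w2 composes to {out.1, t1.2} {out.2} {t1.1, t3.1, t3.2, t4.1} {t2.1, t4.2} {t2.2} on (t3, t2, t4, t1); out.j = own outer ports

{out.1, t1.2} {out.2} {t1.1, t3.1, t3.2, t4.1} {t2.1, t4.2} {t2.2}


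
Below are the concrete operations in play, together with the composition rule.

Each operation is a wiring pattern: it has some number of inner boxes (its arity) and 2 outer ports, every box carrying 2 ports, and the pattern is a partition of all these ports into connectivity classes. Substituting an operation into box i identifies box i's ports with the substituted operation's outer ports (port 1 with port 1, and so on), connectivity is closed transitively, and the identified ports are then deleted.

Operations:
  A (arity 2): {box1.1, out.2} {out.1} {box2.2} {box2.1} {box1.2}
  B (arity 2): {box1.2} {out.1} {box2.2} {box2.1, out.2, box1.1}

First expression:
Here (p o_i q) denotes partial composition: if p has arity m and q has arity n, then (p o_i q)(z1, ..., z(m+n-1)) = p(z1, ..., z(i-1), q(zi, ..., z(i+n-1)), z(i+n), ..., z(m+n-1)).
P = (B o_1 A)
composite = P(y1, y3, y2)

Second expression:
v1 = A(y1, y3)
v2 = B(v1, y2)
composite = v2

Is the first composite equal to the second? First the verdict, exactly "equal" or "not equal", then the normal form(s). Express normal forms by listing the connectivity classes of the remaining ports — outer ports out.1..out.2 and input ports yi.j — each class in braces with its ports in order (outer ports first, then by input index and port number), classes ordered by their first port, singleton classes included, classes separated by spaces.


In normal form, the first expression is {out.1} {out.2, y2.1} {y1.1} {y1.2} {y2.2} {y3.1} {y3.2}
In normal form, the second expression is {out.1} {out.2, y2.1} {y1.1} {y1.2} {y2.2} {y3.1} {y3.2}
Identical normal forms: equal.

equal — both sides give {out.1} {out.2, y2.1} {y1.1} {y1.2} {y2.2} {y3.1} {y3.2}


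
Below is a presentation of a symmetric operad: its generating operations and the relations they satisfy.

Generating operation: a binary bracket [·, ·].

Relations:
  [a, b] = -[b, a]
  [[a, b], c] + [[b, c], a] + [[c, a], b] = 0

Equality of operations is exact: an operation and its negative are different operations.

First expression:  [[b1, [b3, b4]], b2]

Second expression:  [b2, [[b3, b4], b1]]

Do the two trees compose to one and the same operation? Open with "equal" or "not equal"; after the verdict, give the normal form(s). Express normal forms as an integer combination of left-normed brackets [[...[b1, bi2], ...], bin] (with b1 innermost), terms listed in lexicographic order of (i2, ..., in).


equal; both compose to [[[b1, b3], b4], b2] - [[[b1, b4], b3], b2]

The first composite normalizes to [[[b1, b3], b4], b2] - [[[b1, b4], b3], b2]
The second composite normalizes to [[[b1, b3], b4], b2] - [[[b1, b4], b3], b2]
Both agree, so they are equal.


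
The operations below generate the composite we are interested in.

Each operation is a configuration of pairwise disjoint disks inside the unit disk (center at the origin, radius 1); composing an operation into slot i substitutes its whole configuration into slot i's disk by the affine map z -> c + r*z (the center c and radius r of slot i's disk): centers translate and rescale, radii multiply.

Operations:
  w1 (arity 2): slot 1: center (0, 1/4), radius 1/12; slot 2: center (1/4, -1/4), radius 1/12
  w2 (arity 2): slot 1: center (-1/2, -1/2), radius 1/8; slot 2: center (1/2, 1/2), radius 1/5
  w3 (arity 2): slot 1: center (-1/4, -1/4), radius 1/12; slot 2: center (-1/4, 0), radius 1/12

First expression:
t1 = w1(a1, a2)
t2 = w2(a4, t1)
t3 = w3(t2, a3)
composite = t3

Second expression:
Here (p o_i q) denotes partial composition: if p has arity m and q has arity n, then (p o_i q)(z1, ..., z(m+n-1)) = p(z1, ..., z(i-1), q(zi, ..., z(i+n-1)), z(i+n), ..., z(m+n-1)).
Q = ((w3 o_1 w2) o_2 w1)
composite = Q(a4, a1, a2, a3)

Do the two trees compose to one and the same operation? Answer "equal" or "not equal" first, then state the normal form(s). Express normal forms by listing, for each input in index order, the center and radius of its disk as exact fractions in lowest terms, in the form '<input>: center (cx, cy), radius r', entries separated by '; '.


equal — both sides give a1: center (-5/24, -49/240), radius 1/720; a2: center (-49/240, -17/80), radius 1/720; a3: center (-1/4, 0), radius 1/12; a4: center (-7/24, -7/24), radius 1/96

The first expression reduces to a1: center (-5/24, -49/240), radius 1/720; a2: center (-49/240, -17/80), radius 1/720; a3: center (-1/4, 0), radius 1/12; a4: center (-7/24, -7/24), radius 1/96
The second expression reduces to a1: center (-5/24, -49/240), radius 1/720; a2: center (-49/240, -17/80), radius 1/720; a3: center (-1/4, 0), radius 1/12; a4: center (-7/24, -7/24), radius 1/96
Identical normal forms: equal.


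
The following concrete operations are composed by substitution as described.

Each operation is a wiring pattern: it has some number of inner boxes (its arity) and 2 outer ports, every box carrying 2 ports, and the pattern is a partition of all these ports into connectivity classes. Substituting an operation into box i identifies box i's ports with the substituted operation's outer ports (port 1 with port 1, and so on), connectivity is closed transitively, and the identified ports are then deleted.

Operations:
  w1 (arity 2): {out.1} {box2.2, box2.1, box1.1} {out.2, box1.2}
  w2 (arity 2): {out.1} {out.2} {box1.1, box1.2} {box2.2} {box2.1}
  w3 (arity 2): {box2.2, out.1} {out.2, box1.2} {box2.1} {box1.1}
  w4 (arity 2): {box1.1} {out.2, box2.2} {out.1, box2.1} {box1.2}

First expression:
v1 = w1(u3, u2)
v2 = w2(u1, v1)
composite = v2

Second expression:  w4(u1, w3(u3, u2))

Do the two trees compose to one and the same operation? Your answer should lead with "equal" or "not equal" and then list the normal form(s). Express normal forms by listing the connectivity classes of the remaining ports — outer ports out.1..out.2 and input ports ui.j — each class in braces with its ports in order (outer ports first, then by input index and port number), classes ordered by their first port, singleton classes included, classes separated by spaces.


not equal — first {out.1} {out.2} {u1.1, u1.2} {u2.1, u2.2, u3.1} {u3.2}, second {out.1, u2.2} {out.2, u3.2} {u1.1} {u1.2} {u2.1} {u3.1}

The first expression, normalized: {out.1} {out.2} {u1.1, u1.2} {u2.1, u2.2, u3.1} {u3.2}
The second expression, normalized: {out.1, u2.2} {out.2, u3.2} {u1.1} {u1.2} {u2.1} {u3.1}
The normal forms differ: not equal.


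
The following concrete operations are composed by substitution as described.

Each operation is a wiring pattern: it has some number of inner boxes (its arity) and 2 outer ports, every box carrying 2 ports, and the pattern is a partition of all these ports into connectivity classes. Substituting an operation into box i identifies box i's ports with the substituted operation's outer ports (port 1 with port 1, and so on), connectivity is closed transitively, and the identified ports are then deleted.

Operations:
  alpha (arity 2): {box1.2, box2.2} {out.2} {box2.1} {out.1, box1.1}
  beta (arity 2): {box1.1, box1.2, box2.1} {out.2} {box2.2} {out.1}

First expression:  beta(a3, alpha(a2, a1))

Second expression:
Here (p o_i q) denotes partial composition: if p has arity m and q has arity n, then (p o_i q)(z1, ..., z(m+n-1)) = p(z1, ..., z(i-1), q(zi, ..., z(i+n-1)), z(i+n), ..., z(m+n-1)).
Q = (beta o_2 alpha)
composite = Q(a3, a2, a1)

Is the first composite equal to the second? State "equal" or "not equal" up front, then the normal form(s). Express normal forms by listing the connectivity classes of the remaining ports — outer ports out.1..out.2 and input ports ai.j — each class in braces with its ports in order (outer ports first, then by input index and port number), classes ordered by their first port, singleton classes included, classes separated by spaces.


equal — both sides give {out.1} {out.2} {a1.1} {a1.2, a2.2} {a2.1, a3.1, a3.2}

Reducing the first expression gives {out.1} {out.2} {a1.1} {a1.2, a2.2} {a2.1, a3.1, a3.2}
Reducing the second expression gives {out.1} {out.2} {a1.1} {a1.2, a2.2} {a2.1, a3.1, a3.2}
One common form — equal.


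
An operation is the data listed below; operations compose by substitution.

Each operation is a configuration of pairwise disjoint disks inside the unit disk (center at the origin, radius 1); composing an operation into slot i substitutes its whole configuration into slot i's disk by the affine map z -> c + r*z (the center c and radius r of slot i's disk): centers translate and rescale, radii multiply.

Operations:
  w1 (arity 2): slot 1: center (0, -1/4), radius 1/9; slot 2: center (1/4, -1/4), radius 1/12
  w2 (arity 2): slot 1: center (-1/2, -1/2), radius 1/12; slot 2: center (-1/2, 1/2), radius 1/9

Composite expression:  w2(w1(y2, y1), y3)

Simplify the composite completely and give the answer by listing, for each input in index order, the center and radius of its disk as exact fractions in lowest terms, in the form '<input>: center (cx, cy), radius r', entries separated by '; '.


y1: center (-23/48, -25/48), radius 1/144; y2: center (-1/2, -25/48), radius 1/108; y3: center (-1/2, 1/2), radius 1/9


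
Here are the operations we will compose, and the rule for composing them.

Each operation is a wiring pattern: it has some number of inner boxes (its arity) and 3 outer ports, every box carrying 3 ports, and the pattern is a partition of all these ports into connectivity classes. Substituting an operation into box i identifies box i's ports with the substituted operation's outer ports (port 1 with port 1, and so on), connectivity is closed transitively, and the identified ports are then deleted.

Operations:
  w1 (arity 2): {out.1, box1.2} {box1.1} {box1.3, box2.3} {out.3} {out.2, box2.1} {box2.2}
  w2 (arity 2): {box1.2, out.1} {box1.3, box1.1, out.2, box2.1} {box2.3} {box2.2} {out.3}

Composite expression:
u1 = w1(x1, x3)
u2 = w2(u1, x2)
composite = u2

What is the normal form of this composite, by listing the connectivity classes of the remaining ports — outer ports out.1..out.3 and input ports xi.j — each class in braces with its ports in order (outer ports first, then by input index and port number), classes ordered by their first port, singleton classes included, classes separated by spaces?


{out.1, x3.1} {out.2, x1.2, x2.1} {out.3} {x1.1} {x1.3, x3.3} {x2.2} {x2.3} {x3.2}

Two ports join when wires chain via w2-identified ports.
the subtree at w1 composes to {out.1, x1.2} {out.2, x3.1} {out.3} {x1.1} {x1.3, x3.3} {x3.2} on (x1, x3); out.j = own outer ports
the subtree at w2 composes to {out.1, x3.1} {out.2, x1.2, x2.1} {out.3} {x1.1} {x1.3, x3.3} {x2.2} {x2.3} {x3.2} on (x1, x3, x2); out.j = own outer ports


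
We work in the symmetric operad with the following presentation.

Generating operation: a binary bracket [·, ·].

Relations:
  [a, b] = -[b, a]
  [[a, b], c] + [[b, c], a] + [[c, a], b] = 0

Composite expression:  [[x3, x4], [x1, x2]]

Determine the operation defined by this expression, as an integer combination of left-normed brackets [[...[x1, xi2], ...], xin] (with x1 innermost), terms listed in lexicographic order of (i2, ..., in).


-[[[x1, x2], x3], x4] + [[[x1, x2], x4], x3]

Expand each bracket as ab - ba; the x1-initial words give the coefficients.
Composite bracket: [[x3, x4], [x1, x2]]
Expanding via [a, b] = ab - ba: 8 signed words (2^3 = 8).
Coefficients come from the x1-initial words:
  sign of x1x2x3x4 is -1, so it contributes -[[[x1, x2], x3], x4]
  sign of x1x2x4x3 is +1, so it contributes +[[[x1, x2], x4], x3]


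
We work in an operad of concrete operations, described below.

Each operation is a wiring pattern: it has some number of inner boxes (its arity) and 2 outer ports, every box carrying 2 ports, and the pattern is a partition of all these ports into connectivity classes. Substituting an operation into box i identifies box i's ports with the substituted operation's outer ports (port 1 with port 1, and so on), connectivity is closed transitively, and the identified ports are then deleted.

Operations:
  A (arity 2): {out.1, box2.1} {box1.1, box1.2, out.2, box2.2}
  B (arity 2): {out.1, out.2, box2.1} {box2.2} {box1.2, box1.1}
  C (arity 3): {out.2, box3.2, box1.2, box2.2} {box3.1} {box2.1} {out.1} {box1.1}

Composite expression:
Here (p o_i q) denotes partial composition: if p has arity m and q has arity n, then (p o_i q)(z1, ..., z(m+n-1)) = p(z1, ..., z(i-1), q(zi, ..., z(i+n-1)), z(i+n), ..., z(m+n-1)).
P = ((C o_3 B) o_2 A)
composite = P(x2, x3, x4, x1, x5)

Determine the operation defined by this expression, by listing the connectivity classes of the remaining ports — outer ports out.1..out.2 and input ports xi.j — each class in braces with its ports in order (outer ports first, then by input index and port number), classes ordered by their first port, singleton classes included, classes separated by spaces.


{out.1} {out.2, x2.2, x3.1, x3.2, x4.2, x5.1} {x1.1, x1.2} {x2.1} {x4.1} {x5.2}

After gluing at C, chains via deleted ports link the x-ports.
A over (x3, x4) gives {out.1, x4.1} {out.2, x3.1, x3.2, x4.2}, out.j being that stage's outer ports
B over (x1, x5) gives {out.1, out.2, x5.1} {x1.1, x1.2} {x5.2}, out.j being that stage's outer ports
C over (x2, x3, x4, x1, x5) gives {out.1} {out.2, x2.2, x3.1, x3.2, x4.2, x5.1} {x1.1, x1.2} {x2.1} {x4.1} {x5.2}, out.j being that stage's outer ports


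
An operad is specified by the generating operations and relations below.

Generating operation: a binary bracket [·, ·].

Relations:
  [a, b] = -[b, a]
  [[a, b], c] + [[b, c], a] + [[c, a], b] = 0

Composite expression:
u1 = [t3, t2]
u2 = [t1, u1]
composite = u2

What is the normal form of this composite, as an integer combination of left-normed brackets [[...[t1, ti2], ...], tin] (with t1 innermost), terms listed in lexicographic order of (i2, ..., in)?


-[[t1, t2], t3] + [[t1, t3], t2]


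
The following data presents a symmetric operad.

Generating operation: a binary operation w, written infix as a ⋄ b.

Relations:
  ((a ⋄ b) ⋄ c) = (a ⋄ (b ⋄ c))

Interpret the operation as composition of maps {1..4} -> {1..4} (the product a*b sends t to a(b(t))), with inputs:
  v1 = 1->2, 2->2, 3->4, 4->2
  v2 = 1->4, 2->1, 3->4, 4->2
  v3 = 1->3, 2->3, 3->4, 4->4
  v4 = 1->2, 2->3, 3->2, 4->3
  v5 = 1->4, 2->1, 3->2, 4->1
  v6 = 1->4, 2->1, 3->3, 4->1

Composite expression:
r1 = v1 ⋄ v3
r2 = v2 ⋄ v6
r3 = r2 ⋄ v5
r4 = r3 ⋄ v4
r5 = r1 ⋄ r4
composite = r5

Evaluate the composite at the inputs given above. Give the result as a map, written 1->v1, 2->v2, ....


1->4, 2->2, 3->4, 4->2

(v1 ⋄ v3) = 1->4, 2->4, 3->2, 4->2
(v2 ⋄ v6) = 1->2, 2->4, 3->4, 4->4
((v2 ⋄ v6) ⋄ v5) = 1->4, 2->2, 3->4, 4->2
(((v2 ⋄ v6) ⋄ v5) ⋄ v4) = 1->2, 2->4, 3->2, 4->4
((v1 ⋄ v3) ⋄ (((v2 ⋄ v6) ⋄ v5) ⋄ v4)) = 1->4, 2->2, 3->4, 4->2


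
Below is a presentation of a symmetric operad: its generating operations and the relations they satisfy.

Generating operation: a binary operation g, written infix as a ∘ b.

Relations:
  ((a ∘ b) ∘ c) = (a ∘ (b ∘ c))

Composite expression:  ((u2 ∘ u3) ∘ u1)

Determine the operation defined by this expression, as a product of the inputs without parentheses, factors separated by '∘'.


u2 ∘ u3 ∘ u1

Associativity of g dissolves the nesting; only the u-input order survives.
(u2 ∘ u3) reduces to u2 ∘ u3
((u2 ∘ u3) ∘ u1) reduces to u2 ∘ u3 ∘ u1


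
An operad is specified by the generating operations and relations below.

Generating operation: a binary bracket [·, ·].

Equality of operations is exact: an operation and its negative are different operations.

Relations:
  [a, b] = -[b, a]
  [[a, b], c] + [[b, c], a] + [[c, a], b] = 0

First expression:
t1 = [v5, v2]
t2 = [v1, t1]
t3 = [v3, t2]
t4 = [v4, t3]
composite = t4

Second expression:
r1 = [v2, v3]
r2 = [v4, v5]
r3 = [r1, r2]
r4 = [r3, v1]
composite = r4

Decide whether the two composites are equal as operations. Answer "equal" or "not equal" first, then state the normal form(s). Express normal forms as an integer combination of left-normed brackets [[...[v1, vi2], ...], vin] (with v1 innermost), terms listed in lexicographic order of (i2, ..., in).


not equal — first -[[[[v1, v2], v5], v3], v4] + [[[[v1, v5], v2], v3], v4], second -[[[[v1, v2], v3], v4], v5] + [[[[v1, v2], v3], v5], v4] + [[[[v1, v3], v2], v4], v5] - [[[[v1, v3], v2], v5], v4] + [[[[v1, v4], v5], v2], v3] - [[[[v1, v4], v5], v3], v2] - [[[[v1, v5], v4], v2], v3] + [[[[v1, v5], v4], v3], v2]

The first composite normalizes to -[[[[v1, v2], v5], v3], v4] + [[[[v1, v5], v2], v3], v4]
The second composite normalizes to -[[[[v1, v2], v3], v4], v5] + [[[[v1, v2], v3], v5], v4] + [[[[v1, v3], v2], v4], v5] - [[[[v1, v3], v2], v5], v4] + [[[[v1, v4], v5], v2], v3] - [[[[v1, v4], v5], v3], v2] - [[[[v1, v5], v4], v2], v3] + [[[[v1, v5], v4], v3], v2]
Different reductions; not equal.


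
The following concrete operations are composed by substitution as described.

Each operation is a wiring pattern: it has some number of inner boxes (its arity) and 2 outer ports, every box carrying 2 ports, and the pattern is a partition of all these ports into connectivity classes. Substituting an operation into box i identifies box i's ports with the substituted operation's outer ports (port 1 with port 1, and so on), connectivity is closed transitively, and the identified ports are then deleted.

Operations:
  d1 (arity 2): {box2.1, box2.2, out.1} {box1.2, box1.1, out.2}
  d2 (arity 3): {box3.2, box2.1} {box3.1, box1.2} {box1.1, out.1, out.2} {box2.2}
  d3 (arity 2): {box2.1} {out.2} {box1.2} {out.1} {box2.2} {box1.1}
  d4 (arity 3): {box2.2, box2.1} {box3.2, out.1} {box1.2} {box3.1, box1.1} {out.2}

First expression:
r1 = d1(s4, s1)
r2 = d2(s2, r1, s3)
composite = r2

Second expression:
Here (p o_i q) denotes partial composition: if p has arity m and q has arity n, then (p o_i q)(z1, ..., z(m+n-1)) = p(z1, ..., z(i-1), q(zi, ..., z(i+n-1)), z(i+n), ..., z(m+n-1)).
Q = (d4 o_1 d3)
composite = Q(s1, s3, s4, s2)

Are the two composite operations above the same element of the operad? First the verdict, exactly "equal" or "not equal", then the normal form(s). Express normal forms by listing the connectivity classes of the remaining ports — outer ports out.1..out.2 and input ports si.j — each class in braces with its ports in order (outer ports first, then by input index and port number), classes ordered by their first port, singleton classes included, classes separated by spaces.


not equal: they reduce to {out.1, out.2, s2.1} {s1.1, s1.2, s3.2} {s2.2, s3.1} {s4.1, s4.2} and {out.1, s2.2} {out.2} {s1.1} {s1.2} {s2.1} {s3.1} {s3.2} {s4.1, s4.2}

Normal form of the first expression: {out.1, out.2, s2.1} {s1.1, s1.2, s3.2} {s2.2, s3.1} {s4.1, s4.2}
Normal form of the second expression: {out.1, s2.2} {out.2} {s1.1} {s1.2} {s2.1} {s3.1} {s3.2} {s4.1, s4.2}
Distinct normal forms: not equal.


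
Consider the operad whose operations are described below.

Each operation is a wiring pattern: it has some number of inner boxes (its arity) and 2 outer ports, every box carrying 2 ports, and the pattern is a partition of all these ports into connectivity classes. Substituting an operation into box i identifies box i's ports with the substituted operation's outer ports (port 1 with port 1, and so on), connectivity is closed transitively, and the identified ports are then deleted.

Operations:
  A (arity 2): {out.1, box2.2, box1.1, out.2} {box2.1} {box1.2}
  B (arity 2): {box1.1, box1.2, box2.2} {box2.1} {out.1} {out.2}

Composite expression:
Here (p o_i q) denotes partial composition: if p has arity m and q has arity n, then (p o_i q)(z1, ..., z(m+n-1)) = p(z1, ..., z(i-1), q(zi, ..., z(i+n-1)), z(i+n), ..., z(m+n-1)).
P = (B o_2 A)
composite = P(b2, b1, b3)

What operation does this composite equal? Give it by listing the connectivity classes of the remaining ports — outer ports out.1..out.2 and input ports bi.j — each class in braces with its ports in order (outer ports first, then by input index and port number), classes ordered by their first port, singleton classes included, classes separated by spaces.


{out.1} {out.2} {b1.1, b2.1, b2.2, b3.2} {b1.2} {b3.1}

After gluing at B, chains via deleted ports link the b-ports.
A over (b1, b3) gives {out.1, out.2, b1.1, b3.2} {b1.2} {b3.1}, out.j being that stage's outer ports
B over (b2, b1, b3) gives {out.1} {out.2} {b1.1, b2.1, b2.2, b3.2} {b1.2} {b3.1}, out.j being that stage's outer ports


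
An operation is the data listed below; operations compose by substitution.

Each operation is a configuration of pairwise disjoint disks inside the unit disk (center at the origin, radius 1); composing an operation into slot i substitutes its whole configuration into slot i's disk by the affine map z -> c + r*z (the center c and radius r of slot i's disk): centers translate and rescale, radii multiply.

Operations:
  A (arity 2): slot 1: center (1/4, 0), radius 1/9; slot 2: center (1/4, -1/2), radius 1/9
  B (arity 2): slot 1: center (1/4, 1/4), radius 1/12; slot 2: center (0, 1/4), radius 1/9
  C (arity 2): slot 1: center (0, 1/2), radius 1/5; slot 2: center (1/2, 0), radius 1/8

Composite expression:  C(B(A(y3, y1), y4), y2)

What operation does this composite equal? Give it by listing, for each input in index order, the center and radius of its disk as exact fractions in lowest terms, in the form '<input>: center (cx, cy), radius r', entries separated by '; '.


y1: center (13/240, 13/24), radius 1/540; y2: center (1/2, 0), radius 1/8; y3: center (13/240, 11/20), radius 1/540; y4: center (0, 11/20), radius 1/45

Only the slot chain above each y matters under C; compose those maps.
y3: after 3 affine steps, its disk has center (13/240, 11/20), radius 1/540
y1: after 3 affine steps, its disk has center (13/240, 13/24), radius 1/540
y4: after 2 affine steps, its disk has center (0, 11/20), radius 1/45
y2: after 1 affine step, its disk has center (1/2, 0), radius 1/8
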